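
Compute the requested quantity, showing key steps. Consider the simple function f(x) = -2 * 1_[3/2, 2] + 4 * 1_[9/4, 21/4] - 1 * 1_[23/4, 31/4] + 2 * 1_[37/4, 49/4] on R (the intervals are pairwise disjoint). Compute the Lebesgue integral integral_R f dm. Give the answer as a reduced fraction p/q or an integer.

For a simple function f = sum_i c_i * 1_{A_i} with disjoint A_i,
  integral f dm = sum_i c_i * m(A_i).
Lengths of the A_i:
  m(A_1) = 2 - 3/2 = 1/2.
  m(A_2) = 21/4 - 9/4 = 3.
  m(A_3) = 31/4 - 23/4 = 2.
  m(A_4) = 49/4 - 37/4 = 3.
Contributions c_i * m(A_i):
  (-2) * (1/2) = -1.
  (4) * (3) = 12.
  (-1) * (2) = -2.
  (2) * (3) = 6.
Total: -1 + 12 - 2 + 6 = 15.

15


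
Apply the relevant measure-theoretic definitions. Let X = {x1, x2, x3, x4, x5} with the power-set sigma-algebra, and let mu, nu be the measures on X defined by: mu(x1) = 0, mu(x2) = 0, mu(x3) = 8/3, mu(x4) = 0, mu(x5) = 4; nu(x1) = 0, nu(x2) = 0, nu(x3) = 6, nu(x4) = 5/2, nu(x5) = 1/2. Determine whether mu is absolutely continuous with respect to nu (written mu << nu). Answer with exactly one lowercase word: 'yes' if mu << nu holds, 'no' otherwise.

mu << nu means: every nu-null measurable set is also mu-null; equivalently, for every atom x, if nu({x}) = 0 then mu({x}) = 0.
Checking each atom:
  x1: nu = 0, mu = 0 -> consistent with mu << nu.
  x2: nu = 0, mu = 0 -> consistent with mu << nu.
  x3: nu = 6 > 0 -> no constraint.
  x4: nu = 5/2 > 0 -> no constraint.
  x5: nu = 1/2 > 0 -> no constraint.
No atom violates the condition. Therefore mu << nu.

yes


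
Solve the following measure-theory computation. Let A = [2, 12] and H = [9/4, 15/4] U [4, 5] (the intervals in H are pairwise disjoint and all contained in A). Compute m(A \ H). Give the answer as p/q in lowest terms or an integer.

The ambient interval has length m(A) = 12 - 2 = 10.
Since the holes are disjoint and sit inside A, by finite additivity
  m(H) = sum_i (b_i - a_i), and m(A \ H) = m(A) - m(H).
Computing the hole measures:
  m(H_1) = 15/4 - 9/4 = 3/2.
  m(H_2) = 5 - 4 = 1.
Summed: m(H) = 3/2 + 1 = 5/2.
So m(A \ H) = 10 - 5/2 = 15/2.

15/2


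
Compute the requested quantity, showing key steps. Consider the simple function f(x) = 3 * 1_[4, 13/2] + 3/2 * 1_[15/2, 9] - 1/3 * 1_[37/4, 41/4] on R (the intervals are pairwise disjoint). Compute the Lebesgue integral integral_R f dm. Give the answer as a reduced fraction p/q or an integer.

For a simple function f = sum_i c_i * 1_{A_i} with disjoint A_i,
  integral f dm = sum_i c_i * m(A_i).
Lengths of the A_i:
  m(A_1) = 13/2 - 4 = 5/2.
  m(A_2) = 9 - 15/2 = 3/2.
  m(A_3) = 41/4 - 37/4 = 1.
Contributions c_i * m(A_i):
  (3) * (5/2) = 15/2.
  (3/2) * (3/2) = 9/4.
  (-1/3) * (1) = -1/3.
Total: 15/2 + 9/4 - 1/3 = 113/12.

113/12


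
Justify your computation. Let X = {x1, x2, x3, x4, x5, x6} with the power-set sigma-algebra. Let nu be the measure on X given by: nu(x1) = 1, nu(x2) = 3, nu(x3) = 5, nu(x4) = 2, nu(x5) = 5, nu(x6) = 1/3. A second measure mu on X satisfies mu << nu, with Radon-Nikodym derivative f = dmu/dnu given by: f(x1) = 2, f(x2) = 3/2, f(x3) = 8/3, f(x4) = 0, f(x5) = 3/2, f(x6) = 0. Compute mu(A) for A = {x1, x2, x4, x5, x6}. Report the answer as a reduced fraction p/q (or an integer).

By the defining property of the Radon-Nikodym derivative, for every measurable set A,
  mu(A) = integral_A f dnu.
Since nu is a discrete measure concentrated on the atoms of X, the integral over A reduces to the sum
  mu(A) = sum_{x in A} f(x) * nu({x}).
Computing each term:
  x1: f(x1) * nu(x1) = 2 * 1 = 2.
  x2: f(x2) * nu(x2) = 3/2 * 3 = 9/2.
  x4: f(x4) * nu(x4) = 0 * 2 = 0.
  x5: f(x5) * nu(x5) = 3/2 * 5 = 15/2.
  x6: f(x6) * nu(x6) = 0 * 1/3 = 0.
Summing: mu(A) = 2 + 9/2 + 0 + 15/2 + 0 = 14.

14


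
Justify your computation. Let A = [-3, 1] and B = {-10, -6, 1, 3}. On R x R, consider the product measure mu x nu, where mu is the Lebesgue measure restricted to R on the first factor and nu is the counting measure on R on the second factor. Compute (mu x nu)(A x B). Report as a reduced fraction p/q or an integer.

For a measurable rectangle A x B, the product measure satisfies
  (mu x nu)(A x B) = mu(A) * nu(B).
  mu(A) = 4.
  nu(B) = 4.
  (mu x nu)(A x B) = 4 * 4 = 16.

16


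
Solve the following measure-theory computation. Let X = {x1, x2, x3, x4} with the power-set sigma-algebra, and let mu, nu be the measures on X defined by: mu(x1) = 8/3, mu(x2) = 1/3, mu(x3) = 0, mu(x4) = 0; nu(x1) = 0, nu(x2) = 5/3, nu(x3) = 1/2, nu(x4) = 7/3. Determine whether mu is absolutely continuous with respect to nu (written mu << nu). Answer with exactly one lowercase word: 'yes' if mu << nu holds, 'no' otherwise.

mu << nu means: every nu-null measurable set is also mu-null; equivalently, for every atom x, if nu({x}) = 0 then mu({x}) = 0.
Checking each atom:
  x1: nu = 0, mu = 8/3 > 0 -> violates mu << nu.
  x2: nu = 5/3 > 0 -> no constraint.
  x3: nu = 1/2 > 0 -> no constraint.
  x4: nu = 7/3 > 0 -> no constraint.
The atom(s) x1 violate the condition (nu = 0 but mu > 0). Therefore mu is NOT absolutely continuous w.r.t. nu.

no


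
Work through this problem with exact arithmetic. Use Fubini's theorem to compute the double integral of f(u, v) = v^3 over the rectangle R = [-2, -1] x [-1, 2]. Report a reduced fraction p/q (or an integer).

f(u, v) is a tensor product of a function of u and a function of v, and both factors are bounded continuous (hence Lebesgue integrable) on the rectangle, so Fubini's theorem applies:
  integral_R f d(m x m) = (integral_a1^b1 1 du) * (integral_a2^b2 v^3 dv).
Inner integral in u: integral_{-2}^{-1} 1 du = ((-1)^1 - (-2)^1)/1
  = 1.
Inner integral in v: integral_{-1}^{2} v^3 dv = (2^4 - (-1)^4)/4
  = 15/4.
Product: (1) * (15/4) = 15/4.

15/4


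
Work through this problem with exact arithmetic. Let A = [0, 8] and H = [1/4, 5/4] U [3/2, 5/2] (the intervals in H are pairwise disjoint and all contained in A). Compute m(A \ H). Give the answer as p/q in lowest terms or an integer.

The ambient interval has length m(A) = 8 - 0 = 8.
Since the holes are disjoint and sit inside A, by finite additivity
  m(H) = sum_i (b_i - a_i), and m(A \ H) = m(A) - m(H).
Computing the hole measures:
  m(H_1) = 5/4 - 1/4 = 1.
  m(H_2) = 5/2 - 3/2 = 1.
Summed: m(H) = 1 + 1 = 2.
So m(A \ H) = 8 - 2 = 6.

6


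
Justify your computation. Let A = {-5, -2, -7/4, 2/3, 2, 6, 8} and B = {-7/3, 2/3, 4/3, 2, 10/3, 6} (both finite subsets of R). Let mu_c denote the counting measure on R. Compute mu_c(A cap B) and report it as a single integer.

Counting measure on a finite set equals cardinality. mu_c(A cap B) = |A cap B| (elements appearing in both).
Enumerating the elements of A that also lie in B gives 3 element(s).
So mu_c(A cap B) = 3.

3


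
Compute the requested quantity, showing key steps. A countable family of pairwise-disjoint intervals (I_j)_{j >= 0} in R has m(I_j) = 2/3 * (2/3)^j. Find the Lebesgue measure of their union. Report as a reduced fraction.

By countable additivity of the Lebesgue measure on pairwise disjoint measurable sets,
  m(union_{j >= 0} I_j) = sum_{j >= 0} m(I_j) = sum_{j >= 0} a * r^j,
  with a = 2/3 and r = 2/3.
Since 0 < r = 2/3 < 1, the geometric series converges:
  sum_{j >= 0} a * r^j = a / (1 - r).
  = 2/3 / (1 - 2/3)
  = 2/3 / (1/3)
  = 2.

2


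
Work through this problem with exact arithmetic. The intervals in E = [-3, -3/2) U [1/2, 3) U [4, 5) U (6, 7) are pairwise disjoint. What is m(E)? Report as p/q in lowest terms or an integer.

For pairwise disjoint intervals, m(union_i I_i) = sum_i m(I_i),
and m is invariant under swapping open/closed endpoints (single points have measure 0).
So m(E) = sum_i (b_i - a_i).
  I_1 has length -3/2 - (-3) = 3/2.
  I_2 has length 3 - 1/2 = 5/2.
  I_3 has length 5 - 4 = 1.
  I_4 has length 7 - 6 = 1.
Summing:
  m(E) = 3/2 + 5/2 + 1 + 1 = 6.

6


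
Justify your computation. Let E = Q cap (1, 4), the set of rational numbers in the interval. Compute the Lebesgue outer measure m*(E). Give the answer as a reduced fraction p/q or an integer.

Q cap (1, 4) is countable; list its elements as q_1, q_2, ... . Fix eps > 0 and cover the k-th point by an interval of length eps * 2^(-k). The cover has total length eps * sum_{k>=1} 2^(-k) = eps, so by definition of outer measure m*(Q cap (1, 4)) <= eps. Since eps was arbitrary and m* >= 0, the outer measure is 0.

0


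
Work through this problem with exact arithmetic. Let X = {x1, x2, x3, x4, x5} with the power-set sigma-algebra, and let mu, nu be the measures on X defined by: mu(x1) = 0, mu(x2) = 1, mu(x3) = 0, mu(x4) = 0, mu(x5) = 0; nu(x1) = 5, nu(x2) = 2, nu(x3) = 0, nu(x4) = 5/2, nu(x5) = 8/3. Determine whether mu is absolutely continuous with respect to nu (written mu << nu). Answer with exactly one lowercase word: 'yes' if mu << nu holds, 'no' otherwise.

mu << nu means: every nu-null measurable set is also mu-null; equivalently, for every atom x, if nu({x}) = 0 then mu({x}) = 0.
Checking each atom:
  x1: nu = 5 > 0 -> no constraint.
  x2: nu = 2 > 0 -> no constraint.
  x3: nu = 0, mu = 0 -> consistent with mu << nu.
  x4: nu = 5/2 > 0 -> no constraint.
  x5: nu = 8/3 > 0 -> no constraint.
No atom violates the condition. Therefore mu << nu.

yes


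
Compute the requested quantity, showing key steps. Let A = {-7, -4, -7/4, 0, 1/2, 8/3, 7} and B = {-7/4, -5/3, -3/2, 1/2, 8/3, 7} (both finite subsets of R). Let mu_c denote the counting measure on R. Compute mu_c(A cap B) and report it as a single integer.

Counting measure on a finite set equals cardinality. mu_c(A cap B) = |A cap B| (elements appearing in both).
Enumerating the elements of A that also lie in B gives 4 element(s).
So mu_c(A cap B) = 4.

4


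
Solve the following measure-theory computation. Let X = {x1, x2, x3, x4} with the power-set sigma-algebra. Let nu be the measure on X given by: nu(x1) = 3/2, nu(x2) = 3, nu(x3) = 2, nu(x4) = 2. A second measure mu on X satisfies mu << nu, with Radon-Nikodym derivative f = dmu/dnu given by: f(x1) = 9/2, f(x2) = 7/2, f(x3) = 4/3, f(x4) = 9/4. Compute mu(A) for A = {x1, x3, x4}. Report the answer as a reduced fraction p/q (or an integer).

By the defining property of the Radon-Nikodym derivative, for every measurable set A,
  mu(A) = integral_A f dnu.
Since nu is a discrete measure concentrated on the atoms of X, the integral over A reduces to the sum
  mu(A) = sum_{x in A} f(x) * nu({x}).
Computing each term:
  x1: f(x1) * nu(x1) = 9/2 * 3/2 = 27/4.
  x3: f(x3) * nu(x3) = 4/3 * 2 = 8/3.
  x4: f(x4) * nu(x4) = 9/4 * 2 = 9/2.
Summing: mu(A) = 27/4 + 8/3 + 9/2 = 167/12.

167/12


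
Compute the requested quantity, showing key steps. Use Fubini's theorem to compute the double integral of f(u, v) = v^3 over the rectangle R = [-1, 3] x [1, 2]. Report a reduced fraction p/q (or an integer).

f(u, v) is a tensor product of a function of u and a function of v, and both factors are bounded continuous (hence Lebesgue integrable) on the rectangle, so Fubini's theorem applies:
  integral_R f d(m x m) = (integral_a1^b1 1 du) * (integral_a2^b2 v^3 dv).
Inner integral in u: integral_{-1}^{3} 1 du = (3^1 - (-1)^1)/1
  = 4.
Inner integral in v: integral_{1}^{2} v^3 dv = (2^4 - 1^4)/4
  = 15/4.
Product: (4) * (15/4) = 15.

15


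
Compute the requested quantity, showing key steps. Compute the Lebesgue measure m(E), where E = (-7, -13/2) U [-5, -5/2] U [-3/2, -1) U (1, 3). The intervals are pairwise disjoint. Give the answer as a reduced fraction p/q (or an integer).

For pairwise disjoint intervals, m(union_i I_i) = sum_i m(I_i),
and m is invariant under swapping open/closed endpoints (single points have measure 0).
So m(E) = sum_i (b_i - a_i).
  I_1 has length -13/2 - (-7) = 1/2.
  I_2 has length -5/2 - (-5) = 5/2.
  I_3 has length -1 - (-3/2) = 1/2.
  I_4 has length 3 - 1 = 2.
Summing:
  m(E) = 1/2 + 5/2 + 1/2 + 2 = 11/2.

11/2


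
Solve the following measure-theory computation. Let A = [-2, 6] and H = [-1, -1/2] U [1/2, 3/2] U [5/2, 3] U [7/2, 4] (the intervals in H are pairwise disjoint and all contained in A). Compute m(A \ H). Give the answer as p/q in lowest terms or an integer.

The ambient interval has length m(A) = 6 - (-2) = 8.
Since the holes are disjoint and sit inside A, by finite additivity
  m(H) = sum_i (b_i - a_i), and m(A \ H) = m(A) - m(H).
Computing the hole measures:
  m(H_1) = -1/2 - (-1) = 1/2.
  m(H_2) = 3/2 - 1/2 = 1.
  m(H_3) = 3 - 5/2 = 1/2.
  m(H_4) = 4 - 7/2 = 1/2.
Summed: m(H) = 1/2 + 1 + 1/2 + 1/2 = 5/2.
So m(A \ H) = 8 - 5/2 = 11/2.

11/2


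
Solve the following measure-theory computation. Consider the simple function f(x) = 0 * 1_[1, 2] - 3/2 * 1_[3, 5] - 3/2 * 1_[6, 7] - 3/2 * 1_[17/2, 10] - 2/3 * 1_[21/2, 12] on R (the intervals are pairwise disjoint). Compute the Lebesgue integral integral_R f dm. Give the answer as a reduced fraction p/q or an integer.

For a simple function f = sum_i c_i * 1_{A_i} with disjoint A_i,
  integral f dm = sum_i c_i * m(A_i).
Lengths of the A_i:
  m(A_1) = 2 - 1 = 1.
  m(A_2) = 5 - 3 = 2.
  m(A_3) = 7 - 6 = 1.
  m(A_4) = 10 - 17/2 = 3/2.
  m(A_5) = 12 - 21/2 = 3/2.
Contributions c_i * m(A_i):
  (0) * (1) = 0.
  (-3/2) * (2) = -3.
  (-3/2) * (1) = -3/2.
  (-3/2) * (3/2) = -9/4.
  (-2/3) * (3/2) = -1.
Total: 0 - 3 - 3/2 - 9/4 - 1 = -31/4.

-31/4


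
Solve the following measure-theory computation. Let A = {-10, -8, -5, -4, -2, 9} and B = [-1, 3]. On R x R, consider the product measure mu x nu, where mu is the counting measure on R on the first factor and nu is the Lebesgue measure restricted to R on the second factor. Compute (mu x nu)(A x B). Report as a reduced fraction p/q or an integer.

For a measurable rectangle A x B, the product measure satisfies
  (mu x nu)(A x B) = mu(A) * nu(B).
  mu(A) = 6.
  nu(B) = 4.
  (mu x nu)(A x B) = 6 * 4 = 24.

24


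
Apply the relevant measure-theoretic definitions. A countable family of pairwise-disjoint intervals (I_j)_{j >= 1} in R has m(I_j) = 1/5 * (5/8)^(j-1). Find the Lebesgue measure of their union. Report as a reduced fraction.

By countable additivity of the Lebesgue measure on pairwise disjoint measurable sets,
  m(union_{j >= 1} I_j) = sum_{j >= 1} m(I_j) = sum_{j >= 1} a * r^(j-1),
  with a = 1/5 and r = 5/8.
Since 0 < r = 5/8 < 1, the geometric series converges:
  sum_{j >= 1} a * r^(j-1) = a / (1 - r).
  = 1/5 / (1 - 5/8)
  = 1/5 / (3/8)
  = 8/15.

8/15


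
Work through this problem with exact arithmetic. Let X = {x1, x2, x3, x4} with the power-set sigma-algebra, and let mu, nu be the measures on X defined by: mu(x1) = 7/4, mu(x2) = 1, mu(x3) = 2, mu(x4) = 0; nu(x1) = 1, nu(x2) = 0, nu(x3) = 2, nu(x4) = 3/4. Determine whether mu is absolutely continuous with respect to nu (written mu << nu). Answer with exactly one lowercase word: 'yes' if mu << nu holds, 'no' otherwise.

mu << nu means: every nu-null measurable set is also mu-null; equivalently, for every atom x, if nu({x}) = 0 then mu({x}) = 0.
Checking each atom:
  x1: nu = 1 > 0 -> no constraint.
  x2: nu = 0, mu = 1 > 0 -> violates mu << nu.
  x3: nu = 2 > 0 -> no constraint.
  x4: nu = 3/4 > 0 -> no constraint.
The atom(s) x2 violate the condition (nu = 0 but mu > 0). Therefore mu is NOT absolutely continuous w.r.t. nu.

no


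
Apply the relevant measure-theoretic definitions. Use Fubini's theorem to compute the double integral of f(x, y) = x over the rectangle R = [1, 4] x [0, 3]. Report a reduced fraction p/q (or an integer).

f(x, y) is a tensor product of a function of x and a function of y, and both factors are bounded continuous (hence Lebesgue integrable) on the rectangle, so Fubini's theorem applies:
  integral_R f d(m x m) = (integral_a1^b1 x dx) * (integral_a2^b2 1 dy).
Inner integral in x: integral_{1}^{4} x dx = (4^2 - 1^2)/2
  = 15/2.
Inner integral in y: integral_{0}^{3} 1 dy = (3^1 - 0^1)/1
  = 3.
Product: (15/2) * (3) = 45/2.

45/2


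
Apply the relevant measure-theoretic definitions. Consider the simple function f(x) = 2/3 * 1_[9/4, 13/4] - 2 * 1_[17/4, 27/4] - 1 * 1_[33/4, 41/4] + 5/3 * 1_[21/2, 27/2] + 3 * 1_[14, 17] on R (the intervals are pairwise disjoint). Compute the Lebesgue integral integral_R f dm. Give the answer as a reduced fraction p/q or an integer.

For a simple function f = sum_i c_i * 1_{A_i} with disjoint A_i,
  integral f dm = sum_i c_i * m(A_i).
Lengths of the A_i:
  m(A_1) = 13/4 - 9/4 = 1.
  m(A_2) = 27/4 - 17/4 = 5/2.
  m(A_3) = 41/4 - 33/4 = 2.
  m(A_4) = 27/2 - 21/2 = 3.
  m(A_5) = 17 - 14 = 3.
Contributions c_i * m(A_i):
  (2/3) * (1) = 2/3.
  (-2) * (5/2) = -5.
  (-1) * (2) = -2.
  (5/3) * (3) = 5.
  (3) * (3) = 9.
Total: 2/3 - 5 - 2 + 5 + 9 = 23/3.

23/3


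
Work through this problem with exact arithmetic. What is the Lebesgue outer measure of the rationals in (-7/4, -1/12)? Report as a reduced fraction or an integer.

The set Q cap (-7/4, -1/12) is countable (a subset of the countable set Q). Lebesgue outer measure of any countable set is 0: each singleton {q} has m*({q}) = 0, and by countable subadditivity m*(union_k {q_k}) <= sum_k m*({q_k}) = sum_k 0 = 0. The reverse inequality m*(E) >= 0 is automatic. So m*(Q cap (-7/4, -1/12)) = 0.

0


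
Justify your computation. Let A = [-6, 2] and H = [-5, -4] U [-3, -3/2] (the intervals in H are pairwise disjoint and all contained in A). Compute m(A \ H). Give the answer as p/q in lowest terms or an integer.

The ambient interval has length m(A) = 2 - (-6) = 8.
Since the holes are disjoint and sit inside A, by finite additivity
  m(H) = sum_i (b_i - a_i), and m(A \ H) = m(A) - m(H).
Computing the hole measures:
  m(H_1) = -4 - (-5) = 1.
  m(H_2) = -3/2 - (-3) = 3/2.
Summed: m(H) = 1 + 3/2 = 5/2.
So m(A \ H) = 8 - 5/2 = 11/2.

11/2


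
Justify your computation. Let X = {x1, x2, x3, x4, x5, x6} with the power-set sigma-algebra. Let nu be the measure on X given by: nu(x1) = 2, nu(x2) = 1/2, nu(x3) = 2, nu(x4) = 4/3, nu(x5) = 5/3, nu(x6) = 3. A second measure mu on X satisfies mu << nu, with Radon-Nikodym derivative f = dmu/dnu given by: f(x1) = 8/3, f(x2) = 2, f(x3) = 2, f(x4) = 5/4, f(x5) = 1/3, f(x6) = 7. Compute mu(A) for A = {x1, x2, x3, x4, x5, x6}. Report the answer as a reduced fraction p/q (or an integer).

By the defining property of the Radon-Nikodym derivative, for every measurable set A,
  mu(A) = integral_A f dnu.
Since nu is a discrete measure concentrated on the atoms of X, the integral over A reduces to the sum
  mu(A) = sum_{x in A} f(x) * nu({x}).
Computing each term:
  x1: f(x1) * nu(x1) = 8/3 * 2 = 16/3.
  x2: f(x2) * nu(x2) = 2 * 1/2 = 1.
  x3: f(x3) * nu(x3) = 2 * 2 = 4.
  x4: f(x4) * nu(x4) = 5/4 * 4/3 = 5/3.
  x5: f(x5) * nu(x5) = 1/3 * 5/3 = 5/9.
  x6: f(x6) * nu(x6) = 7 * 3 = 21.
Summing: mu(A) = 16/3 + 1 + 4 + 5/3 + 5/9 + 21 = 302/9.

302/9


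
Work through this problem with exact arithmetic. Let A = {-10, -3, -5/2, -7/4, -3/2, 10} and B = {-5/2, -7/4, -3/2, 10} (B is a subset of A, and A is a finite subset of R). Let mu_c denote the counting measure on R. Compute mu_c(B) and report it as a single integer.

Counting measure assigns mu_c(E) = |E| (number of elements) when E is finite.
B has 4 element(s), so mu_c(B) = 4.

4


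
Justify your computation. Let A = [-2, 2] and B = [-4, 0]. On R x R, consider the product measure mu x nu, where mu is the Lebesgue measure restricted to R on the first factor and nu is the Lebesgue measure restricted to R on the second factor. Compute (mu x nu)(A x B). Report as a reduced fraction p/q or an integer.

For a measurable rectangle A x B, the product measure satisfies
  (mu x nu)(A x B) = mu(A) * nu(B).
  mu(A) = 4.
  nu(B) = 4.
  (mu x nu)(A x B) = 4 * 4 = 16.

16


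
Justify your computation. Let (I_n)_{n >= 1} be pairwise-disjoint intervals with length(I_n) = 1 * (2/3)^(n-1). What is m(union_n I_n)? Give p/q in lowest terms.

By countable additivity of the Lebesgue measure on pairwise disjoint measurable sets,
  m(union_{n >= 1} I_n) = sum_{n >= 1} m(I_n) = sum_{n >= 1} a * r^(n-1),
  with a = 1 and r = 2/3.
Since 0 < r = 2/3 < 1, the geometric series converges:
  sum_{n >= 1} a * r^(n-1) = a / (1 - r).
  = 1 / (1 - 2/3)
  = 1 / (1/3)
  = 3.

3


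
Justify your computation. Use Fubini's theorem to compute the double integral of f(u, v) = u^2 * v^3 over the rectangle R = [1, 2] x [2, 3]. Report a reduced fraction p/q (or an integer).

f(u, v) is a tensor product of a function of u and a function of v, and both factors are bounded continuous (hence Lebesgue integrable) on the rectangle, so Fubini's theorem applies:
  integral_R f d(m x m) = (integral_a1^b1 u^2 du) * (integral_a2^b2 v^3 dv).
Inner integral in u: integral_{1}^{2} u^2 du = (2^3 - 1^3)/3
  = 7/3.
Inner integral in v: integral_{2}^{3} v^3 dv = (3^4 - 2^4)/4
  = 65/4.
Product: (7/3) * (65/4) = 455/12.

455/12


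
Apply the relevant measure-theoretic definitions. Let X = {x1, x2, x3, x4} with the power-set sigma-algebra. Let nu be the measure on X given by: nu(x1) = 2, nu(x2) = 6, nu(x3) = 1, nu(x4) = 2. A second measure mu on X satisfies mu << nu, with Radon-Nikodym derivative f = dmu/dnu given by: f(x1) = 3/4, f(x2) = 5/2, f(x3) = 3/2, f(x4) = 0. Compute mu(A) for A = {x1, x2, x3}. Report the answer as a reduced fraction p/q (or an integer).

By the defining property of the Radon-Nikodym derivative, for every measurable set A,
  mu(A) = integral_A f dnu.
Since nu is a discrete measure concentrated on the atoms of X, the integral over A reduces to the sum
  mu(A) = sum_{x in A} f(x) * nu({x}).
Computing each term:
  x1: f(x1) * nu(x1) = 3/4 * 2 = 3/2.
  x2: f(x2) * nu(x2) = 5/2 * 6 = 15.
  x3: f(x3) * nu(x3) = 3/2 * 1 = 3/2.
Summing: mu(A) = 3/2 + 15 + 3/2 = 18.

18


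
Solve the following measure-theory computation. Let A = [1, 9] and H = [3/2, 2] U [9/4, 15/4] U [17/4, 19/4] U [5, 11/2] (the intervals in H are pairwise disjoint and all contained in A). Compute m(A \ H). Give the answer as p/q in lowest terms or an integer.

The ambient interval has length m(A) = 9 - 1 = 8.
Since the holes are disjoint and sit inside A, by finite additivity
  m(H) = sum_i (b_i - a_i), and m(A \ H) = m(A) - m(H).
Computing the hole measures:
  m(H_1) = 2 - 3/2 = 1/2.
  m(H_2) = 15/4 - 9/4 = 3/2.
  m(H_3) = 19/4 - 17/4 = 1/2.
  m(H_4) = 11/2 - 5 = 1/2.
Summed: m(H) = 1/2 + 3/2 + 1/2 + 1/2 = 3.
So m(A \ H) = 8 - 3 = 5.

5


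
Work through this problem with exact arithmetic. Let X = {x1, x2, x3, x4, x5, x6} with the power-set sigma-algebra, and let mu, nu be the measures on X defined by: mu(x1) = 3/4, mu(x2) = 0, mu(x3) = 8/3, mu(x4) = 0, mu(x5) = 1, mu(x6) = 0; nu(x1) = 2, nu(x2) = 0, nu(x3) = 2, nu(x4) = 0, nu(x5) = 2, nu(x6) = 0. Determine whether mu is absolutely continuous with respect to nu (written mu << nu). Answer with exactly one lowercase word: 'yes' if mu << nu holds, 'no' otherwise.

mu << nu means: every nu-null measurable set is also mu-null; equivalently, for every atom x, if nu({x}) = 0 then mu({x}) = 0.
Checking each atom:
  x1: nu = 2 > 0 -> no constraint.
  x2: nu = 0, mu = 0 -> consistent with mu << nu.
  x3: nu = 2 > 0 -> no constraint.
  x4: nu = 0, mu = 0 -> consistent with mu << nu.
  x5: nu = 2 > 0 -> no constraint.
  x6: nu = 0, mu = 0 -> consistent with mu << nu.
No atom violates the condition. Therefore mu << nu.

yes


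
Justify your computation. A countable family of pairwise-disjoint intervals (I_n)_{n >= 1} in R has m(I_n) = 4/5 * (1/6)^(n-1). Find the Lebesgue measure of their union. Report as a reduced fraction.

By countable additivity of the Lebesgue measure on pairwise disjoint measurable sets,
  m(union_{n >= 1} I_n) = sum_{n >= 1} m(I_n) = sum_{n >= 1} a * r^(n-1),
  with a = 4/5 and r = 1/6.
Since 0 < r = 1/6 < 1, the geometric series converges:
  sum_{n >= 1} a * r^(n-1) = a / (1 - r).
  = 4/5 / (1 - 1/6)
  = 4/5 / (5/6)
  = 24/25.

24/25


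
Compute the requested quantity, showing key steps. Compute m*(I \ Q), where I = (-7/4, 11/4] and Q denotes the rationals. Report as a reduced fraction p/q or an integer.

The interval I = (-7/4, 11/4] has m(I) = 11/4 - (-7/4) = 9/2 (endpoints are measure-zero, so open/closed/half-open agree). Write I = (I cap Q) u (I \ Q). The rationals in I are countable, so m*(I cap Q) = 0 (cover each rational by intervals whose total length is arbitrarily small). By countable subadditivity m*(I) <= m*(I cap Q) + m*(I \ Q), hence m*(I \ Q) >= m(I) = 9/2. The reverse inequality m*(I \ Q) <= m*(I) = 9/2 is trivial since (I \ Q) is a subset of I. Therefore m*(I \ Q) = 9/2.

9/2


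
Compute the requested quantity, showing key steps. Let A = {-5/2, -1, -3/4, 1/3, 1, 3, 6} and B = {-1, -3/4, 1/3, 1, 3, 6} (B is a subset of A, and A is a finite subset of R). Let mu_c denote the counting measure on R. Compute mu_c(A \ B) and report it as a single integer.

Counting measure assigns mu_c(E) = |E| (number of elements) when E is finite. For B subset A, A \ B is the set of elements of A not in B, so |A \ B| = |A| - |B|.
|A| = 7, |B| = 6, so mu_c(A \ B) = 7 - 6 = 1.

1


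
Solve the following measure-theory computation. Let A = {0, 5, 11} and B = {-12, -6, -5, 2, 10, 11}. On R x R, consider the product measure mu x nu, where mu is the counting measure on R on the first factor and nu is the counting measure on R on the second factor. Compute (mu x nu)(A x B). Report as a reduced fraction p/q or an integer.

For a measurable rectangle A x B, the product measure satisfies
  (mu x nu)(A x B) = mu(A) * nu(B).
  mu(A) = 3.
  nu(B) = 6.
  (mu x nu)(A x B) = 3 * 6 = 18.

18


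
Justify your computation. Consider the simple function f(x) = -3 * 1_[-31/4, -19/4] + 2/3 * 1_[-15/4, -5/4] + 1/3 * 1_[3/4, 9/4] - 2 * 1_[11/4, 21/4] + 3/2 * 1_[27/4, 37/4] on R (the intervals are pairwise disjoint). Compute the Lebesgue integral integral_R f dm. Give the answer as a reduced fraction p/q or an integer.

For a simple function f = sum_i c_i * 1_{A_i} with disjoint A_i,
  integral f dm = sum_i c_i * m(A_i).
Lengths of the A_i:
  m(A_1) = -19/4 - (-31/4) = 3.
  m(A_2) = -5/4 - (-15/4) = 5/2.
  m(A_3) = 9/4 - 3/4 = 3/2.
  m(A_4) = 21/4 - 11/4 = 5/2.
  m(A_5) = 37/4 - 27/4 = 5/2.
Contributions c_i * m(A_i):
  (-3) * (3) = -9.
  (2/3) * (5/2) = 5/3.
  (1/3) * (3/2) = 1/2.
  (-2) * (5/2) = -5.
  (3/2) * (5/2) = 15/4.
Total: -9 + 5/3 + 1/2 - 5 + 15/4 = -97/12.

-97/12


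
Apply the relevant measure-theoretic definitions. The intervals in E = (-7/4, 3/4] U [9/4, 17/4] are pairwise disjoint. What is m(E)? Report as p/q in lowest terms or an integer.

For pairwise disjoint intervals, m(union_i I_i) = sum_i m(I_i),
and m is invariant under swapping open/closed endpoints (single points have measure 0).
So m(E) = sum_i (b_i - a_i).
  I_1 has length 3/4 - (-7/4) = 5/2.
  I_2 has length 17/4 - 9/4 = 2.
Summing:
  m(E) = 5/2 + 2 = 9/2.

9/2


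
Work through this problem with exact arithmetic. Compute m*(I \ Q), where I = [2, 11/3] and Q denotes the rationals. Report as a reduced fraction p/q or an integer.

The interval I = [2, 11/3] has m(I) = 11/3 - 2 = 5/3 (endpoints are measure-zero, so open/closed/half-open agree). Write I = (I cap Q) u (I \ Q). The rationals in I are countable, so m*(I cap Q) = 0 (cover each rational by intervals whose total length is arbitrarily small). By countable subadditivity m*(I) <= m*(I cap Q) + m*(I \ Q), hence m*(I \ Q) >= m(I) = 5/3. The reverse inequality m*(I \ Q) <= m*(I) = 5/3 is trivial since (I \ Q) is a subset of I. Therefore m*(I \ Q) = 5/3.

5/3


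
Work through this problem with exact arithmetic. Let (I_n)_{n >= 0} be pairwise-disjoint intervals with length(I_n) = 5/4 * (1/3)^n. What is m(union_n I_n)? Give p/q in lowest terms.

By countable additivity of the Lebesgue measure on pairwise disjoint measurable sets,
  m(union_{n >= 0} I_n) = sum_{n >= 0} m(I_n) = sum_{n >= 0} a * r^n,
  with a = 5/4 and r = 1/3.
Since 0 < r = 1/3 < 1, the geometric series converges:
  sum_{n >= 0} a * r^n = a / (1 - r).
  = 5/4 / (1 - 1/3)
  = 5/4 / (2/3)
  = 15/8.

15/8


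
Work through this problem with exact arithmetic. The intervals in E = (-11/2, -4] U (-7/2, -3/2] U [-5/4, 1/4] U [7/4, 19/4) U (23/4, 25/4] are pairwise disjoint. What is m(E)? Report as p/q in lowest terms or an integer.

For pairwise disjoint intervals, m(union_i I_i) = sum_i m(I_i),
and m is invariant under swapping open/closed endpoints (single points have measure 0).
So m(E) = sum_i (b_i - a_i).
  I_1 has length -4 - (-11/2) = 3/2.
  I_2 has length -3/2 - (-7/2) = 2.
  I_3 has length 1/4 - (-5/4) = 3/2.
  I_4 has length 19/4 - 7/4 = 3.
  I_5 has length 25/4 - 23/4 = 1/2.
Summing:
  m(E) = 3/2 + 2 + 3/2 + 3 + 1/2 = 17/2.

17/2


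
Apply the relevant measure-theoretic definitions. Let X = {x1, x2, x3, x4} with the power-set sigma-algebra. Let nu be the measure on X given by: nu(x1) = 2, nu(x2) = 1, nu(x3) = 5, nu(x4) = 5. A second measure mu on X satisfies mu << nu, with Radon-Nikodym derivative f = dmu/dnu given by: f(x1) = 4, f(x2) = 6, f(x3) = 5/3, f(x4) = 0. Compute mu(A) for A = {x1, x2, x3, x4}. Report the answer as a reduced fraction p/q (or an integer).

By the defining property of the Radon-Nikodym derivative, for every measurable set A,
  mu(A) = integral_A f dnu.
Since nu is a discrete measure concentrated on the atoms of X, the integral over A reduces to the sum
  mu(A) = sum_{x in A} f(x) * nu({x}).
Computing each term:
  x1: f(x1) * nu(x1) = 4 * 2 = 8.
  x2: f(x2) * nu(x2) = 6 * 1 = 6.
  x3: f(x3) * nu(x3) = 5/3 * 5 = 25/3.
  x4: f(x4) * nu(x4) = 0 * 5 = 0.
Summing: mu(A) = 8 + 6 + 25/3 + 0 = 67/3.

67/3


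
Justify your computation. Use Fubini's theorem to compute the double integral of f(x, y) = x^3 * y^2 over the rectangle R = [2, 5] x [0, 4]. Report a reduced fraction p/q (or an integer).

f(x, y) is a tensor product of a function of x and a function of y, and both factors are bounded continuous (hence Lebesgue integrable) on the rectangle, so Fubini's theorem applies:
  integral_R f d(m x m) = (integral_a1^b1 x^3 dx) * (integral_a2^b2 y^2 dy).
Inner integral in x: integral_{2}^{5} x^3 dx = (5^4 - 2^4)/4
  = 609/4.
Inner integral in y: integral_{0}^{4} y^2 dy = (4^3 - 0^3)/3
  = 64/3.
Product: (609/4) * (64/3) = 3248.

3248


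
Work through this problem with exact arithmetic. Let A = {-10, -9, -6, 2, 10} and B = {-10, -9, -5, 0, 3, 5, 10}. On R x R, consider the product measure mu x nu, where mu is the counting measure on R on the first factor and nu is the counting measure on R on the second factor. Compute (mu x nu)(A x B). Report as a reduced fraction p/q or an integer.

For a measurable rectangle A x B, the product measure satisfies
  (mu x nu)(A x B) = mu(A) * nu(B).
  mu(A) = 5.
  nu(B) = 7.
  (mu x nu)(A x B) = 5 * 7 = 35.

35


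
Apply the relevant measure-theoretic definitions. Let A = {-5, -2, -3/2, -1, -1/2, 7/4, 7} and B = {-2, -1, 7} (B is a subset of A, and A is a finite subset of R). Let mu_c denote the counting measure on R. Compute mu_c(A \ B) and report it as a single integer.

Counting measure assigns mu_c(E) = |E| (number of elements) when E is finite. For B subset A, A \ B is the set of elements of A not in B, so |A \ B| = |A| - |B|.
|A| = 7, |B| = 3, so mu_c(A \ B) = 7 - 3 = 4.

4


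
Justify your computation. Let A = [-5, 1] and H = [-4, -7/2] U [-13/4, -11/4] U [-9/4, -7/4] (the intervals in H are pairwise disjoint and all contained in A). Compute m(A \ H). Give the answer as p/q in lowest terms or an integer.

The ambient interval has length m(A) = 1 - (-5) = 6.
Since the holes are disjoint and sit inside A, by finite additivity
  m(H) = sum_i (b_i - a_i), and m(A \ H) = m(A) - m(H).
Computing the hole measures:
  m(H_1) = -7/2 - (-4) = 1/2.
  m(H_2) = -11/4 - (-13/4) = 1/2.
  m(H_3) = -7/4 - (-9/4) = 1/2.
Summed: m(H) = 1/2 + 1/2 + 1/2 = 3/2.
So m(A \ H) = 6 - 3/2 = 9/2.

9/2


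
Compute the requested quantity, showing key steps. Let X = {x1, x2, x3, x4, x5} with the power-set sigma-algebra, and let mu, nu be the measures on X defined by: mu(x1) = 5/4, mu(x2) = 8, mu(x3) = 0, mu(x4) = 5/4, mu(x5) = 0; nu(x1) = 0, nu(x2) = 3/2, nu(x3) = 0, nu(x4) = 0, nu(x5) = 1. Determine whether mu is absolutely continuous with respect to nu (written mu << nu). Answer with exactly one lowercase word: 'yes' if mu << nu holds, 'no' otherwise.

mu << nu means: every nu-null measurable set is also mu-null; equivalently, for every atom x, if nu({x}) = 0 then mu({x}) = 0.
Checking each atom:
  x1: nu = 0, mu = 5/4 > 0 -> violates mu << nu.
  x2: nu = 3/2 > 0 -> no constraint.
  x3: nu = 0, mu = 0 -> consistent with mu << nu.
  x4: nu = 0, mu = 5/4 > 0 -> violates mu << nu.
  x5: nu = 1 > 0 -> no constraint.
The atom(s) x1, x4 violate the condition (nu = 0 but mu > 0). Therefore mu is NOT absolutely continuous w.r.t. nu.

no


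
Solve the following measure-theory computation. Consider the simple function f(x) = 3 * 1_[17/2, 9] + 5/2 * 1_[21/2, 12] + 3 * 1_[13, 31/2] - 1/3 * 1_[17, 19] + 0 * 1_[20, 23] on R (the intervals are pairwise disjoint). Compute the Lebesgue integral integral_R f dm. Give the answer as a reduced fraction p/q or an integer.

For a simple function f = sum_i c_i * 1_{A_i} with disjoint A_i,
  integral f dm = sum_i c_i * m(A_i).
Lengths of the A_i:
  m(A_1) = 9 - 17/2 = 1/2.
  m(A_2) = 12 - 21/2 = 3/2.
  m(A_3) = 31/2 - 13 = 5/2.
  m(A_4) = 19 - 17 = 2.
  m(A_5) = 23 - 20 = 3.
Contributions c_i * m(A_i):
  (3) * (1/2) = 3/2.
  (5/2) * (3/2) = 15/4.
  (3) * (5/2) = 15/2.
  (-1/3) * (2) = -2/3.
  (0) * (3) = 0.
Total: 3/2 + 15/4 + 15/2 - 2/3 + 0 = 145/12.

145/12


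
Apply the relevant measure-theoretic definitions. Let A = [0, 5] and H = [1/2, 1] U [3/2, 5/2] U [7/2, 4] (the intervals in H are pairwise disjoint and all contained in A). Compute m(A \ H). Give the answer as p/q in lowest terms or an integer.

The ambient interval has length m(A) = 5 - 0 = 5.
Since the holes are disjoint and sit inside A, by finite additivity
  m(H) = sum_i (b_i - a_i), and m(A \ H) = m(A) - m(H).
Computing the hole measures:
  m(H_1) = 1 - 1/2 = 1/2.
  m(H_2) = 5/2 - 3/2 = 1.
  m(H_3) = 4 - 7/2 = 1/2.
Summed: m(H) = 1/2 + 1 + 1/2 = 2.
So m(A \ H) = 5 - 2 = 3.

3


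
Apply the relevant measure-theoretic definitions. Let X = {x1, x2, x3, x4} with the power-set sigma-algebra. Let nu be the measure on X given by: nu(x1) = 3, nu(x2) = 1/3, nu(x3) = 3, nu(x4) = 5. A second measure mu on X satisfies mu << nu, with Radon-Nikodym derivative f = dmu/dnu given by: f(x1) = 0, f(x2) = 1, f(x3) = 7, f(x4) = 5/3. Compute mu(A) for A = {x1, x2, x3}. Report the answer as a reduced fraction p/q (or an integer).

By the defining property of the Radon-Nikodym derivative, for every measurable set A,
  mu(A) = integral_A f dnu.
Since nu is a discrete measure concentrated on the atoms of X, the integral over A reduces to the sum
  mu(A) = sum_{x in A} f(x) * nu({x}).
Computing each term:
  x1: f(x1) * nu(x1) = 0 * 3 = 0.
  x2: f(x2) * nu(x2) = 1 * 1/3 = 1/3.
  x3: f(x3) * nu(x3) = 7 * 3 = 21.
Summing: mu(A) = 0 + 1/3 + 21 = 64/3.

64/3


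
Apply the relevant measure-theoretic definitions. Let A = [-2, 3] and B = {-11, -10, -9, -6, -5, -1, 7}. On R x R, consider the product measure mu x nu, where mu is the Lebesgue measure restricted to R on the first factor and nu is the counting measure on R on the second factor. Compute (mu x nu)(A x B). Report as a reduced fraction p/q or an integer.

For a measurable rectangle A x B, the product measure satisfies
  (mu x nu)(A x B) = mu(A) * nu(B).
  mu(A) = 5.
  nu(B) = 7.
  (mu x nu)(A x B) = 5 * 7 = 35.

35


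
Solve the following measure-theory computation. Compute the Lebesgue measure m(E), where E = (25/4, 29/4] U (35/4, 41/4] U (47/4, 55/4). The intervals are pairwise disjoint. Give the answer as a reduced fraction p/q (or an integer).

For pairwise disjoint intervals, m(union_i I_i) = sum_i m(I_i),
and m is invariant under swapping open/closed endpoints (single points have measure 0).
So m(E) = sum_i (b_i - a_i).
  I_1 has length 29/4 - 25/4 = 1.
  I_2 has length 41/4 - 35/4 = 3/2.
  I_3 has length 55/4 - 47/4 = 2.
Summing:
  m(E) = 1 + 3/2 + 2 = 9/2.

9/2


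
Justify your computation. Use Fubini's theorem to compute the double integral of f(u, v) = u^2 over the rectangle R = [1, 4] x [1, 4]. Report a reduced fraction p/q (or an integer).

f(u, v) is a tensor product of a function of u and a function of v, and both factors are bounded continuous (hence Lebesgue integrable) on the rectangle, so Fubini's theorem applies:
  integral_R f d(m x m) = (integral_a1^b1 u^2 du) * (integral_a2^b2 1 dv).
Inner integral in u: integral_{1}^{4} u^2 du = (4^3 - 1^3)/3
  = 21.
Inner integral in v: integral_{1}^{4} 1 dv = (4^1 - 1^1)/1
  = 3.
Product: (21) * (3) = 63.

63


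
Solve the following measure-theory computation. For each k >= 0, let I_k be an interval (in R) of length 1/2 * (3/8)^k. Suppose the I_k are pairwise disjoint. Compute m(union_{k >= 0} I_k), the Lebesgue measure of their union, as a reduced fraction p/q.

By countable additivity of the Lebesgue measure on pairwise disjoint measurable sets,
  m(union_{k >= 0} I_k) = sum_{k >= 0} m(I_k) = sum_{k >= 0} a * r^k,
  with a = 1/2 and r = 3/8.
Since 0 < r = 3/8 < 1, the geometric series converges:
  sum_{k >= 0} a * r^k = a / (1 - r).
  = 1/2 / (1 - 3/8)
  = 1/2 / (5/8)
  = 4/5.

4/5


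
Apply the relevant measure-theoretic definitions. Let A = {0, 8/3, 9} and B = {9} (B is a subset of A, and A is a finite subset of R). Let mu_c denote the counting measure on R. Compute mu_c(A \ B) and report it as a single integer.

Counting measure assigns mu_c(E) = |E| (number of elements) when E is finite. For B subset A, A \ B is the set of elements of A not in B, so |A \ B| = |A| - |B|.
|A| = 3, |B| = 1, so mu_c(A \ B) = 3 - 1 = 2.

2


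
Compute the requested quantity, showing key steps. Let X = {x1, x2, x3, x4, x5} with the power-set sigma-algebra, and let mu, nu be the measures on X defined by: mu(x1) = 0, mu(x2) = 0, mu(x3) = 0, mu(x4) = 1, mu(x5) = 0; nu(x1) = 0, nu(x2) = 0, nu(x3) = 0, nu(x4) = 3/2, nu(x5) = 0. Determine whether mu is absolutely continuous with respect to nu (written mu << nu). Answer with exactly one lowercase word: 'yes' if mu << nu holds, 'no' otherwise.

mu << nu means: every nu-null measurable set is also mu-null; equivalently, for every atom x, if nu({x}) = 0 then mu({x}) = 0.
Checking each atom:
  x1: nu = 0, mu = 0 -> consistent with mu << nu.
  x2: nu = 0, mu = 0 -> consistent with mu << nu.
  x3: nu = 0, mu = 0 -> consistent with mu << nu.
  x4: nu = 3/2 > 0 -> no constraint.
  x5: nu = 0, mu = 0 -> consistent with mu << nu.
No atom violates the condition. Therefore mu << nu.

yes


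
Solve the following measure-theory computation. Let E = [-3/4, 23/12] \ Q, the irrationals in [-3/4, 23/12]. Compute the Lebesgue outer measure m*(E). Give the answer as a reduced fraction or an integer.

The interval I = [-3/4, 23/12] has m(I) = 23/12 - (-3/4) = 8/3 (endpoints are measure-zero, so open/closed/half-open agree). Write I = (I cap Q) u (I \ Q). The rationals in I are countable, so m*(I cap Q) = 0 (cover each rational by intervals whose total length is arbitrarily small). By countable subadditivity m*(I) <= m*(I cap Q) + m*(I \ Q), hence m*(I \ Q) >= m(I) = 8/3. The reverse inequality m*(I \ Q) <= m*(I) = 8/3 is trivial since (I \ Q) is a subset of I. Therefore m*(I \ Q) = 8/3.

8/3


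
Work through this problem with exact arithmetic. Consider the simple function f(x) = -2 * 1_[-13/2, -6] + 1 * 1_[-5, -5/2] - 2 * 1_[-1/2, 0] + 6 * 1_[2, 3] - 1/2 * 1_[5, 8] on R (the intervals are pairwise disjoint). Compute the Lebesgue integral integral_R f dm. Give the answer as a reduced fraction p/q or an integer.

For a simple function f = sum_i c_i * 1_{A_i} with disjoint A_i,
  integral f dm = sum_i c_i * m(A_i).
Lengths of the A_i:
  m(A_1) = -6 - (-13/2) = 1/2.
  m(A_2) = -5/2 - (-5) = 5/2.
  m(A_3) = 0 - (-1/2) = 1/2.
  m(A_4) = 3 - 2 = 1.
  m(A_5) = 8 - 5 = 3.
Contributions c_i * m(A_i):
  (-2) * (1/2) = -1.
  (1) * (5/2) = 5/2.
  (-2) * (1/2) = -1.
  (6) * (1) = 6.
  (-1/2) * (3) = -3/2.
Total: -1 + 5/2 - 1 + 6 - 3/2 = 5.

5


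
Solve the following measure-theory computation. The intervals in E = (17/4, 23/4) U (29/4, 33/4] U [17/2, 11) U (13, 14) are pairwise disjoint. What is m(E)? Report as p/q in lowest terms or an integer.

For pairwise disjoint intervals, m(union_i I_i) = sum_i m(I_i),
and m is invariant under swapping open/closed endpoints (single points have measure 0).
So m(E) = sum_i (b_i - a_i).
  I_1 has length 23/4 - 17/4 = 3/2.
  I_2 has length 33/4 - 29/4 = 1.
  I_3 has length 11 - 17/2 = 5/2.
  I_4 has length 14 - 13 = 1.
Summing:
  m(E) = 3/2 + 1 + 5/2 + 1 = 6.

6
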